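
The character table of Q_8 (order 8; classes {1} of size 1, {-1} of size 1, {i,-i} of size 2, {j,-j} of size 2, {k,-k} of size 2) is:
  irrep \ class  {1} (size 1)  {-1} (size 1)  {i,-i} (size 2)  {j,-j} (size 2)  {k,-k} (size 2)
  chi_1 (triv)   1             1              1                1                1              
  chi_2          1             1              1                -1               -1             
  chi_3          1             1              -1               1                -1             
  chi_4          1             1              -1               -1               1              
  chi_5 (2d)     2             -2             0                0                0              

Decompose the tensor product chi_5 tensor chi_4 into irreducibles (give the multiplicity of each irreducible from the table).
chi_5 tensor chi_4 = chi_5 (all other irreducibles have multiplicity 0).

Working: The character of a tensor product is the pointwise product (chi_5 * chi_4)(C) = chi_5(C) * chi_4(C):
  {1}: (2)*(1), {-1}: (-2)*(1), {i,-i}: (0)*(-1), {j,-j}: (0)*(-1), {k,-k}: (0)*(1)
so (chi_5 * chi_4) takes values
  {1} -> 2, {-1} -> -2, {i,-i} -> 0, {j,-j} -> 0, {k,-k} -> 0.
Now take the inner product of this character with each irreducible chi from the table, <chi_5*chi_4, chi> = (1/8) sum_C |C| (chi_5*chi_4)(C) conj(chi(C)):
  <chi_5*chi_4, chi_1> = (1/8)[1*(2)*conj(1) + 1*(-2)*conj(1) + 2*(0)*conj(1) + 2*(0)*conj(1) + 2*(0)*conj(1)]
      = (1/8)[(2) + (-2) + (0) + (0) + (0)] = 0/8 = 0
  <chi_5*chi_4, chi_2> = (1/8)[1*(2)*conj(1) + 1*(-2)*conj(1) + 2*(0)*conj(1) + 2*(0)*conj(-1) + 2*(0)*conj(-1)]
      = (1/8)[(2) + (-2) + (0) + (0) + (0)] = 0/8 = 0
  <chi_5*chi_4, chi_3> = (1/8)[1*(2)*conj(1) + 1*(-2)*conj(1) + 2*(0)*conj(-1) + 2*(0)*conj(1) + 2*(0)*conj(-1)]
      = (1/8)[(2) + (-2) + (0) + (0) + (0)] = 0/8 = 0
  <chi_5*chi_4, chi_4> = (1/8)[1*(2)*conj(1) + 1*(-2)*conj(1) + 2*(0)*conj(-1) + 2*(0)*conj(-1) + 2*(0)*conj(1)]
      = (1/8)[(2) + (-2) + (0) + (0) + (0)] = 0/8 = 0
  <chi_5*chi_4, chi_5> = (1/8)[1*(2)*conj(2) + 1*(-2)*conj(-2) + 2*(0)*conj(0) + 2*(0)*conj(0) + 2*(0)*conj(0)]
      = (1/8)[(4) + (4) + (0) + (0) + (0)] = 8/8 = 1
Hence the multiplicities are chi_5: 1. Dimension check: dim(chi_5)*dim(chi_4) = 2*1 = 2 and sum (mult * dim) = 1*2 = 2.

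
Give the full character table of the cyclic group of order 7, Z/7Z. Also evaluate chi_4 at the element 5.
Character table of Z/7Z (irreps indexed chi_0,...,chi_6 with chi_k(m) = zeta_7^(k*m), zeta_7 = exp(2*pi*i/7)):
  irrep \ class  {0} (size 1)  {1} (size 1)    {2} (size 1)    {3} (size 1)    {4} (size 1)    {5} (size 1)    {6} (size 1)  
  chi_0          1             1               1               1               1               1               1             
  chi_1          1             exp(2*I*pi/7)   exp(4*I*pi/7)   exp(6*I*pi/7)   exp(-6*I*pi/7)  exp(-4*I*pi/7)  exp(-2*I*pi/7)
  chi_2          1             exp(4*I*pi/7)   exp(-6*I*pi/7)  exp(-2*I*pi/7)  exp(2*I*pi/7)   exp(6*I*pi/7)   exp(-4*I*pi/7)
  chi_3          1             exp(6*I*pi/7)   exp(-2*I*pi/7)  exp(4*I*pi/7)   exp(-4*I*pi/7)  exp(2*I*pi/7)   exp(-6*I*pi/7)
  chi_4          1             exp(-6*I*pi/7)  exp(2*I*pi/7)   exp(-4*I*pi/7)  exp(4*I*pi/7)   exp(-2*I*pi/7)  exp(6*I*pi/7) 
  chi_5          1             exp(-4*I*pi/7)  exp(6*I*pi/7)   exp(2*I*pi/7)   exp(-2*I*pi/7)  exp(-6*I*pi/7)  exp(4*I*pi/7) 
  chi_6          1             exp(-2*I*pi/7)  exp(-4*I*pi/7)  exp(-6*I*pi/7)  exp(6*I*pi/7)   exp(4*I*pi/7)   exp(2*I*pi/7) 

Spot check: chi_4(5) = zeta_7^(4*5) = zeta_7^20 = exp(-2*I*pi/7).

Justification: Z/7Z is abelian, so all 7 irreducible complex representations are 1-dimensional. They are given by chi_k(m) = zeta_7^(k*m) for k = 0,...,6. Row orthogonality: sum_m chi_k(m) conj(chi_l(m)) = 7 * [k = l].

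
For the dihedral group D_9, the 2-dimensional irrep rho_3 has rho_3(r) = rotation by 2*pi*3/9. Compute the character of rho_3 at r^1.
chi_{rho_3}(r^1) = 2*cos(2*pi*3*1/9) = -1

Derivation: rho_3(r^1) is rotation by angle 2*pi*3*1/9, whose trace is 2*cos(2*pi*3*1/9) = -1.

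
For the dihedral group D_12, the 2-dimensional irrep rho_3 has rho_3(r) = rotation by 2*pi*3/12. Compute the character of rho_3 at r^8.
chi_{rho_3}(r^8) = 2*cos(2*pi*3*8/12) = 2

Proof sketch: rho_3(r^8) is rotation by angle 2*pi*3*8/12, whose trace is 2*cos(2*pi*3*8/12) = 2.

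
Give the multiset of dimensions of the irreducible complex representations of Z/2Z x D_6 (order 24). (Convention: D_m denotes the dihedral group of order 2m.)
Dimensions: 1, 1, 1, 1, 1, 1, 1, 1, 2, 2, 2, 2

Proof sketch: There are 12 irreducibles (= number of conjugacy classes). Their dimensions d_i satisfy sum d_i^2 = |G| = 24: 1 + 1 + 1 + 1 + 1 + 1 + 1 + 1 + 4 + 4 + 4 + 4 = 24. (For the product with Z/2Z: each of the 2 1-dim characters of Z/2Z tensors with each irrep of D_6, giving 2 copies of each D_6-dimension.)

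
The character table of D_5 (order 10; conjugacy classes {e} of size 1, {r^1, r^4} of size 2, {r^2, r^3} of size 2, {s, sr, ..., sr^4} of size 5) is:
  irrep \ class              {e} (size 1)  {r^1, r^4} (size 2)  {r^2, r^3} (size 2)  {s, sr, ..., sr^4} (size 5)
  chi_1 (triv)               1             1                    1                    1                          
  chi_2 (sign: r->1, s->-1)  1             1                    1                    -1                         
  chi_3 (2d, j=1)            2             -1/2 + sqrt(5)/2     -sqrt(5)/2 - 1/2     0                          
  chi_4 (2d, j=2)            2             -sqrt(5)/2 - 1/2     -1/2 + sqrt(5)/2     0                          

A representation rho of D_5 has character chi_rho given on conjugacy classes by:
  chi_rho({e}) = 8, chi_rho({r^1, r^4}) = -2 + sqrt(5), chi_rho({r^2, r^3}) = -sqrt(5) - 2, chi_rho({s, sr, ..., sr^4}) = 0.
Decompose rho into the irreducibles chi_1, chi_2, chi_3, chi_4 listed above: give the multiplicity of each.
Multiplicities: chi_1: 0, chi_2: 0, chi_3: 3, chi_4: 1.

Justification: Use <chi_rho, chi> = (1/|G|) sum_C |C| * chi_rho(C) * conj(chi(C)) with |G| = 10 for each irreducible chi in the table:
  <chi_rho, chi_1> = (1/10)[1*(8)*conj(1) + 2*(-2 + sqrt(5))*conj(1) + 2*(-sqrt(5) - 2)*conj(1) + 5*(0)*conj(1)]
      = (1/10)[(8) + (-4 + 2*sqrt(5)) + (-2*sqrt(5) - 4) + (0)] = 0/10 = 0
  <chi_rho, chi_2> = (1/10)[1*(8)*conj(1) + 2*(-2 + sqrt(5))*conj(1) + 2*(-sqrt(5) - 2)*conj(1) + 5*(0)*conj(-1)]
      = (1/10)[(8) + (-4 + 2*sqrt(5)) + (-2*sqrt(5) - 4) + (0)] = 0/10 = 0
  <chi_rho, chi_3> = (1/10)[1*(8)*conj(2) + 2*(-2 + sqrt(5))*conj(-1/2 + sqrt(5)/2) + 2*(-sqrt(5) - 2)*conj(-sqrt(5)/2 - 1/2) + 5*(0)*conj(0)]
      = (1/10)[(16) + (7 - 3*sqrt(5)) + (3*sqrt(5) + 7) + (0)] = 30/10 = 3
  <chi_rho, chi_4> = (1/10)[1*(8)*conj(2) + 2*(-2 + sqrt(5))*conj(-sqrt(5)/2 - 1/2) + 2*(-sqrt(5) - 2)*conj(-1/2 + sqrt(5)/2) + 5*(0)*conj(0)]
      = (1/10)[(16) + (-3 + sqrt(5)) + (-3 - sqrt(5)) + (0)] = 10/10 = 1
Dimension check: dim(rho) = sum (mult * dim) = 0*1 + 0*1 + 3*2 + 1*2 = 8 = chi_rho(e) = 8.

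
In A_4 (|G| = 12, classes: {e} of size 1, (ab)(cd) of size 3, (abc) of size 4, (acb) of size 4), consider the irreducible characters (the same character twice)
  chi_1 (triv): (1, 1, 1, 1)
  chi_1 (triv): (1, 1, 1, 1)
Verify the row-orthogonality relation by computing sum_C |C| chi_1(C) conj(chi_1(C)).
Sum = 12 = |G| = 12; so <chi_1, chi_1> = 1 (norm-1 confirms irreducibility).

Justification: Compute term by term over conjugacy classes (|C| * chi_1(C) * conj(chi_1(C))):
  1*(1)*conj(1) + 3*(1)*conj(1) + 4*(1)*conj(1) + 4*(1)*conj(1)
  = (1) + (3) + (4) + (4)
  = 12.
(Exp terms are combined using exp(i*s)*conj(exp(i*t)) = exp(i*(s-t)), and sums of them are collapsed using the identity that for every m > 1 the m distinct m-th roots of unity sum to 0, e.g. 1 + exp(2*I*pi/3) + exp(-2*I*pi/3) = 0.)
Dividing by |G| = 12 gives 12/12 = 1, matching the row-orthogonality relation <chi_1, chi_1> = [chi_1 = chi_1].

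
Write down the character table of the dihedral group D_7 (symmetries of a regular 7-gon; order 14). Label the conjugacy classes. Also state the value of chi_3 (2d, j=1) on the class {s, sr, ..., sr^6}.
Conjugacy classes: {e} of size 1, {r^1, r^6} of size 2, {r^2, r^5} of size 2, {r^3, r^4} of size 2, {s, sr, ..., sr^6} of size 7.
Character table:
  irrep \ class              {e} (size 1)  {r^1, r^6} (size 2)  {r^2, r^5} (size 2)  {r^3, r^4} (size 2)  {s, sr, ..., sr^6} (size 7)
  chi_1 (triv)               1             1                    1                    1                    1                          
  chi_2 (sign: r->1, s->-1)  1             1                    1                    1                    -1                         
  chi_3 (2d, j=1)            2             2*cos(2*pi/7)        -2*cos(3*pi/7)       -2*cos(pi/7)         0                          
  chi_4 (2d, j=2)            2             -2*cos(3*pi/7)       -2*cos(pi/7)         2*cos(2*pi/7)        0                          
  chi_5 (2d, j=3)            2             -2*cos(pi/7)         2*cos(2*pi/7)        -2*cos(3*pi/7)       0                          

Spot check: chi_3 (2d, j=1) on {s, sr, ..., sr^6} = 0.

Why: D_7 has order 2*7 = 14 with 5 conjugacy classes, hence 5 irreducibles. Sum of squared dims 1 + 1 + 4 + 4 + 4 = 14 = |G|. Linear characters come from the abelianisation; the 2-dimensional irreps have character r^k -> 2*cos(2*pi*j*k/7), reflections -> 0.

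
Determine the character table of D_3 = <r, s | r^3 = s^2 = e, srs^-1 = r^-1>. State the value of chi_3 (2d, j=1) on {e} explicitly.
Conjugacy classes: {e} of size 1, {r^1, r^2} of size 2, {s, sr, ..., sr^2} of size 3.
Character table:
  irrep \ class              {e} (size 1)  {r^1, r^2} (size 2)  {s, sr, ..., sr^2} (size 3)
  chi_1 (triv)               1             1                    1                          
  chi_2 (sign: r->1, s->-1)  1             1                    -1                         
  chi_3 (2d, j=1)            2             -1                   0                          

Spot check: chi_3 (2d, j=1) on {e} = 2.

Reasoning: D_3 has order 2*3 = 6 with 3 conjugacy classes, hence 3 irreducibles. Sum of squared dims 1 + 1 + 4 = 6 = |G|. Linear characters come from the abelianisation; the 2-dimensional irreps have character r^k -> 2*cos(2*pi*j*k/3), reflections -> 0.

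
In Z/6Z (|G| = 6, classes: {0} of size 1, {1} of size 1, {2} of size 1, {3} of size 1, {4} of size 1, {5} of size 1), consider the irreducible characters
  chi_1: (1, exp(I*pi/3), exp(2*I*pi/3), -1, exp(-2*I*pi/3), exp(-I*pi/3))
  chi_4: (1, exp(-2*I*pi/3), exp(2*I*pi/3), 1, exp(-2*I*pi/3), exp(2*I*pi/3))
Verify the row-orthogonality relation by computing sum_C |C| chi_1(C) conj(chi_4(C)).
Sum = 0; so <chi_1, chi_4> = 0 (distinct irreducibles are orthogonal).

Solution. Compute term by term over conjugacy classes (|C| * chi_1(C) * conj(chi_4(C))):
  1*(1)*conj(1) + 1*(exp(I*pi/3))*conj(exp(-2*I*pi/3)) + 1*(exp(2*I*pi/3))*conj(exp(2*I*pi/3)) + 1*(-1)*conj(1) + 1*(exp(-2*I*pi/3))*conj(exp(-2*I*pi/3)) + 1*(exp(-I*pi/3))*conj(exp(2*I*pi/3))
  = (1) + (-1) + (1) + (-1) + (1) + (-1)
  = 0.
(Exp terms are combined using exp(i*s)*conj(exp(i*t)) = exp(i*(s-t)), and sums of them are collapsed using the identity that for every m > 1 the m distinct m-th roots of unity sum to 0, e.g. 1 + exp(2*I*pi/3) + exp(-2*I*pi/3) = 0.)
Dividing by |G| = 6 gives 0/6 = 0, matching the row-orthogonality relation <chi_1, chi_4> = [chi_1 = chi_4].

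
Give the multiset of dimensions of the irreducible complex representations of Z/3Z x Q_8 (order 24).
Dimensions: 1, 1, 1, 1, 1, 1, 1, 1, 1, 1, 1, 1, 2, 2, 2

Proof sketch: There are 15 irreducibles (= number of conjugacy classes). Their dimensions d_i satisfy sum d_i^2 = |G| = 24: 1 + 1 + 1 + 1 + 1 + 1 + 1 + 1 + 1 + 1 + 1 + 1 + 4 + 4 + 4 = 24. (For the product with Z/3Z: each of the 3 1-dim characters of Z/3Z tensors with each irrep of Q_8, giving 3 copies of each Q_8-dimension.)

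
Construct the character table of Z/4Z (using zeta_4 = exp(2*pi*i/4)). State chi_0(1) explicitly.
Character table of Z/4Z (irreps indexed chi_0,...,chi_3 with chi_k(m) = zeta_4^(k*m), zeta_4 = exp(2*pi*i/4)):
  irrep \ class  {0} (size 1)  {1} (size 1)  {2} (size 1)  {3} (size 1)
  chi_0          1             1             1             1           
  chi_1          1             I             -1            -I          
  chi_2          1             -1            1             -1          
  chi_3          1             -I            -1            I           

Spot check: chi_0(1) = zeta_4^(0*1) = zeta_4^0 = 1.

Argument: Z/4Z is abelian, so all 4 irreducible complex representations are 1-dimensional. They are given by chi_k(m) = zeta_4^(k*m) for k = 0,...,3. Row orthogonality: sum_m chi_k(m) conj(chi_l(m)) = 4 * [k = l].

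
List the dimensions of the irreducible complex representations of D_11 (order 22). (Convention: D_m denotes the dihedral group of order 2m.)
Dimensions: 1, 1, 2, 2, 2, 2, 2

Working: There are 7 irreducibles (= number of conjugacy classes). Their dimensions d_i satisfy sum d_i^2 = |G| = 22: 1 + 1 + 4 + 4 + 4 + 4 + 4 = 22.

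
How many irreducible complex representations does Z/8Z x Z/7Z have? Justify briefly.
56

The number of irreducible complex representations of a finite group equals its number of conjugacy classes. Z/8Z x Z/7Z is abelian of order 56, so every element is its own conjugacy class: 56 classes, so Z/8Z x Z/7Z (order 56) has exactly 56 irreducible complex representations.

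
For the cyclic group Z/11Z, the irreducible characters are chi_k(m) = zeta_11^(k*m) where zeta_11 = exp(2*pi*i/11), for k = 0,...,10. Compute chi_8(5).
chi_8(5) = zeta_11^40 = exp(-8*I*pi/11)

chi_8(5) = zeta_11^(8*5) = zeta_11^40. Since zeta_11^11 = 1, this equals zeta_11^7 = exp(2*pi*i*7/11) = exp(-8*I*pi/11).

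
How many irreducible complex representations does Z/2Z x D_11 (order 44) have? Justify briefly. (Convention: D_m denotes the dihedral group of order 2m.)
14

Proof sketch: The number of irreducible complex representations of a finite group equals its number of conjugacy classes. For a direct product, #classes(G x H) = #classes(G) * #classes(H). Z/2Z has 2 classes (abelian), D_11 has 7 classes, so 2 * 7 = 14, so Z/2Z x D_11 (order 44) has exactly 14 irreducible complex representations.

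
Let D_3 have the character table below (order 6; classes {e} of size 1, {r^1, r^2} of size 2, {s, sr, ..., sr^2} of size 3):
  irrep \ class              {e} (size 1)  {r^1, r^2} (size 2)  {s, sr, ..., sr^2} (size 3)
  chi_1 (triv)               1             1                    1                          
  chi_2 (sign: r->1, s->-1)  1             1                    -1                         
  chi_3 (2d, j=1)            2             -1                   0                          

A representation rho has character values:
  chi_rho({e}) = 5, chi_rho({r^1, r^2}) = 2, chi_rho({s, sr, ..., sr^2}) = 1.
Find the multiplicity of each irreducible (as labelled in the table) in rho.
Multiplicities: chi_1: 2, chi_2: 1, chi_3: 1.

Details: Use <chi_rho, chi> = (1/|G|) sum_C |C| * chi_rho(C) * conj(chi(C)) with |G| = 6 for each irreducible chi in the table:
  <chi_rho, chi_1> = (1/6)[1*(5)*conj(1) + 2*(2)*conj(1) + 3*(1)*conj(1)]
      = (1/6)[(5) + (4) + (3)] = 12/6 = 2
  <chi_rho, chi_2> = (1/6)[1*(5)*conj(1) + 2*(2)*conj(1) + 3*(1)*conj(-1)]
      = (1/6)[(5) + (4) + (-3)] = 6/6 = 1
  <chi_rho, chi_3> = (1/6)[1*(5)*conj(2) + 2*(2)*conj(-1) + 3*(1)*conj(0)]
      = (1/6)[(10) + (-4) + (0)] = 6/6 = 1
Dimension check: dim(rho) = sum (mult * dim) = 2*1 + 1*1 + 1*2 = 5 = chi_rho(e) = 5.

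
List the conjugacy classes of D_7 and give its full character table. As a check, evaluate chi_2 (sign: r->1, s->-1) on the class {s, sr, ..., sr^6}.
Conjugacy classes: {e} of size 1, {r^1, r^6} of size 2, {r^2, r^5} of size 2, {r^3, r^4} of size 2, {s, sr, ..., sr^6} of size 7.
Character table:
  irrep \ class              {e} (size 1)  {r^1, r^6} (size 2)  {r^2, r^5} (size 2)  {r^3, r^4} (size 2)  {s, sr, ..., sr^6} (size 7)
  chi_1 (triv)               1             1                    1                    1                    1                          
  chi_2 (sign: r->1, s->-1)  1             1                    1                    1                    -1                         
  chi_3 (2d, j=1)            2             2*cos(2*pi/7)        -2*cos(3*pi/7)       -2*cos(pi/7)         0                          
  chi_4 (2d, j=2)            2             -2*cos(3*pi/7)       -2*cos(pi/7)         2*cos(2*pi/7)        0                          
  chi_5 (2d, j=3)            2             -2*cos(pi/7)         2*cos(2*pi/7)        -2*cos(3*pi/7)       0                          

Spot check: chi_2 (sign: r->1, s->-1) on {s, sr, ..., sr^6} = -1.

Justification: D_7 has order 2*7 = 14 with 5 conjugacy classes, hence 5 irreducibles. Sum of squared dims 1 + 1 + 4 + 4 + 4 = 14 = |G|. Linear characters come from the abelianisation; the 2-dimensional irreps have character r^k -> 2*cos(2*pi*j*k/7), reflections -> 0.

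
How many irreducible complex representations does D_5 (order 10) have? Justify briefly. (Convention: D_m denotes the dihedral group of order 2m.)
4

Derivation: The number of irreducible complex representations of a finite group equals its number of conjugacy classes. D_5 has 4 conjugacy classes ((n+3)/2 for n odd), so D_5 (order 10) has exactly 4 irreducible complex representations.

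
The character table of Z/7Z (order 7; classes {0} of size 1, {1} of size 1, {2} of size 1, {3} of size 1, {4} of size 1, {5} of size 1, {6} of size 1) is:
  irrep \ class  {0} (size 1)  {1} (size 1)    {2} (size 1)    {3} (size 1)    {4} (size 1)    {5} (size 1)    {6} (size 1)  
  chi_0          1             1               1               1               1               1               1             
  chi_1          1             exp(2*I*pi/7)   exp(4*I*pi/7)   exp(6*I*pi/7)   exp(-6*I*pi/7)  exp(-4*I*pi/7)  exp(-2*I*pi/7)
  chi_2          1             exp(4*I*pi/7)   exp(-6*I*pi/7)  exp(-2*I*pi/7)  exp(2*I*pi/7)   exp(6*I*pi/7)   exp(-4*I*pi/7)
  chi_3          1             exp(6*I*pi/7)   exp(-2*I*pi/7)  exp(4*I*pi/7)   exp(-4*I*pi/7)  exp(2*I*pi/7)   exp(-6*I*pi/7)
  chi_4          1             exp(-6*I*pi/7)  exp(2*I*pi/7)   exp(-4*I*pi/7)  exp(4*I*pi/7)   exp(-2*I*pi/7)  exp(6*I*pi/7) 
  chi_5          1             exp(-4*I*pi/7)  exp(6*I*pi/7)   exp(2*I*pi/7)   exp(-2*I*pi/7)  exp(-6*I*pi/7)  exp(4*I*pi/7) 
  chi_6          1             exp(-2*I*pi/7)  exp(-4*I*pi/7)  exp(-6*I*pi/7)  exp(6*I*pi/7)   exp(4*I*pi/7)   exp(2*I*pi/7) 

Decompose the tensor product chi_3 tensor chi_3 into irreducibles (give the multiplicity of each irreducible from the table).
chi_3 tensor chi_3 = chi_6 (all other irreducibles have multiplicity 0).

Justification: The character of a tensor product is the pointwise product (chi_3 * chi_3)(C) = chi_3(C) * chi_3(C):
  {0}: (1)*(1), {1}: (exp(6*I*pi/7))*(exp(6*I*pi/7)), {2}: (exp(-2*I*pi/7))*(exp(-2*I*pi/7)), {3}: (exp(4*I*pi/7))*(exp(4*I*pi/7)), {4}: (exp(-4*I*pi/7))*(exp(-4*I*pi/7)), {5}: (exp(2*I*pi/7))*(exp(2*I*pi/7)), {6}: (exp(-6*I*pi/7))*(exp(-6*I*pi/7))
so (chi_3 * chi_3) takes values
  {0} -> 1, {1} -> exp(-2*I*pi/7), {2} -> exp(-4*I*pi/7), {3} -> exp(-6*I*pi/7), {4} -> exp(6*I*pi/7), {5} -> exp(4*I*pi/7), {6} -> exp(2*I*pi/7).
Now take the inner product of this character with each irreducible chi from the table, <chi_3*chi_3, chi> = (1/7) sum_C |C| (chi_3*chi_3)(C) conj(chi(C)):
  <chi_3*chi_3, chi_0> = (1/7)[1*(1)*conj(1) + 1*(exp(-2*I*pi/7))*conj(1) + 1*(exp(-4*I*pi/7))*conj(1) + 1*(exp(-6*I*pi/7))*conj(1) + 1*(exp(6*I*pi/7))*conj(1) + 1*(exp(4*I*pi/7))*conj(1) + 1*(exp(2*I*pi/7))*conj(1)]
      = (1/7)[(1) + (exp(-2*I*pi/7)) + (exp(-4*I*pi/7)) + (exp(-6*I*pi/7)) + (exp(6*I*pi/7)) + (exp(4*I*pi/7)) + (exp(2*I*pi/7))] = 0/7 = 0
  <chi_3*chi_3, chi_1> = (1/7)[1*(1)*conj(1) + 1*(exp(-2*I*pi/7))*conj(exp(2*I*pi/7)) + 1*(exp(-4*I*pi/7))*conj(exp(4*I*pi/7)) + 1*(exp(-6*I*pi/7))*conj(exp(6*I*pi/7)) + 1*(exp(6*I*pi/7))*conj(exp(-6*I*pi/7)) + 1*(exp(4*I*pi/7))*conj(exp(-4*I*pi/7)) + 1*(exp(2*I*pi/7))*conj(exp(-2*I*pi/7))]
      = (1/7)[(1) + (exp(-4*I*pi/7)) + (exp(6*I*pi/7)) + (exp(2*I*pi/7)) + (exp(-2*I*pi/7)) + (exp(-6*I*pi/7)) + (exp(4*I*pi/7))] = 0/7 = 0
  <chi_3*chi_3, chi_2> = (1/7)[1*(1)*conj(1) + 1*(exp(-2*I*pi/7))*conj(exp(4*I*pi/7)) + 1*(exp(-4*I*pi/7))*conj(exp(-6*I*pi/7)) + 1*(exp(-6*I*pi/7))*conj(exp(-2*I*pi/7)) + 1*(exp(6*I*pi/7))*conj(exp(2*I*pi/7)) + 1*(exp(4*I*pi/7))*conj(exp(6*I*pi/7)) + 1*(exp(2*I*pi/7))*conj(exp(-4*I*pi/7))]
      = (1/7)[(1) + (exp(-6*I*pi/7)) + (exp(2*I*pi/7)) + (exp(-4*I*pi/7)) + (exp(4*I*pi/7)) + (exp(-2*I*pi/7)) + (exp(6*I*pi/7))] = 0/7 = 0
  <chi_3*chi_3, chi_3> = (1/7)[1*(1)*conj(1) + 1*(exp(-2*I*pi/7))*conj(exp(6*I*pi/7)) + 1*(exp(-4*I*pi/7))*conj(exp(-2*I*pi/7)) + 1*(exp(-6*I*pi/7))*conj(exp(4*I*pi/7)) + 1*(exp(6*I*pi/7))*conj(exp(-4*I*pi/7)) + 1*(exp(4*I*pi/7))*conj(exp(2*I*pi/7)) + 1*(exp(2*I*pi/7))*conj(exp(-6*I*pi/7))]
      = (1/7)[(1) + (exp(6*I*pi/7)) + (exp(-2*I*pi/7)) + (exp(4*I*pi/7)) + (exp(-4*I*pi/7)) + (exp(2*I*pi/7)) + (exp(-6*I*pi/7))] = 0/7 = 0
  <chi_3*chi_3, chi_4> = (1/7)[1*(1)*conj(1) + 1*(exp(-2*I*pi/7))*conj(exp(-6*I*pi/7)) + 1*(exp(-4*I*pi/7))*conj(exp(2*I*pi/7)) + 1*(exp(-6*I*pi/7))*conj(exp(-4*I*pi/7)) + 1*(exp(6*I*pi/7))*conj(exp(4*I*pi/7)) + 1*(exp(4*I*pi/7))*conj(exp(-2*I*pi/7)) + 1*(exp(2*I*pi/7))*conj(exp(6*I*pi/7))]
      = (1/7)[(1) + (exp(4*I*pi/7)) + (exp(-6*I*pi/7)) + (exp(-2*I*pi/7)) + (exp(2*I*pi/7)) + (exp(6*I*pi/7)) + (exp(-4*I*pi/7))] = 0/7 = 0
  <chi_3*chi_3, chi_5> = (1/7)[1*(1)*conj(1) + 1*(exp(-2*I*pi/7))*conj(exp(-4*I*pi/7)) + 1*(exp(-4*I*pi/7))*conj(exp(6*I*pi/7)) + 1*(exp(-6*I*pi/7))*conj(exp(2*I*pi/7)) + 1*(exp(6*I*pi/7))*conj(exp(-2*I*pi/7)) + 1*(exp(4*I*pi/7))*conj(exp(-6*I*pi/7)) + 1*(exp(2*I*pi/7))*conj(exp(4*I*pi/7))]
      = (1/7)[(1) + (exp(2*I*pi/7)) + (exp(4*I*pi/7)) + (exp(6*I*pi/7)) + (exp(-6*I*pi/7)) + (exp(-4*I*pi/7)) + (exp(-2*I*pi/7))] = 0/7 = 0
  <chi_3*chi_3, chi_6> = (1/7)[1*(1)*conj(1) + 1*(exp(-2*I*pi/7))*conj(exp(-2*I*pi/7)) + 1*(exp(-4*I*pi/7))*conj(exp(-4*I*pi/7)) + 1*(exp(-6*I*pi/7))*conj(exp(-6*I*pi/7)) + 1*(exp(6*I*pi/7))*conj(exp(6*I*pi/7)) + 1*(exp(4*I*pi/7))*conj(exp(4*I*pi/7)) + 1*(exp(2*I*pi/7))*conj(exp(2*I*pi/7))]
      = (1/7)[(1) + (1) + (1) + (1) + (1) + (1) + (1)] = 7/7 = 1
(Exp terms are combined using exp(i*s)*conj(exp(i*t)) = exp(i*(s-t)), and sums of them are collapsed using the identity that for every m > 1 the m distinct m-th roots of unity sum to 0, e.g. 1 + exp(2*I*pi/3) + exp(-2*I*pi/3) = 0.)
Hence the multiplicities are chi_6: 1. Dimension check: dim(chi_3)*dim(chi_3) = 1*1 = 1 and sum (mult * dim) = 1*1 = 1.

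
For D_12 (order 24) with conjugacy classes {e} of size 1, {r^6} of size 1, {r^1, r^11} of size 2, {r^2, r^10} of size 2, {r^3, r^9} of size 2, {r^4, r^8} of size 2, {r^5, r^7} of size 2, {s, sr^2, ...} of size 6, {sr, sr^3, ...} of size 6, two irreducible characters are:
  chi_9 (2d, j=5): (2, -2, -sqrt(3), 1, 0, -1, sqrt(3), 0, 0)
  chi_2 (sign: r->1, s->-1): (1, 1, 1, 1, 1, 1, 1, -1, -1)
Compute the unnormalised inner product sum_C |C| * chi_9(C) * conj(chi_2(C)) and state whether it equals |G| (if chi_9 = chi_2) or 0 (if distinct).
Sum = 0; so <chi_9, chi_2> = 0 (distinct irreducibles are orthogonal).

Working: Compute term by term over conjugacy classes (|C| * chi_9(C) * conj(chi_2(C))):
  1*(2)*conj(1) + 1*(-2)*conj(1) + 2*(-sqrt(3))*conj(1) + 2*(1)*conj(1) + 2*(0)*conj(1) + 2*(-1)*conj(1) + 2*(sqrt(3))*conj(1) + 6*(0)*conj(-1) + 6*(0)*conj(-1)
  = (2) + (-2) + (-2*sqrt(3)) + (2) + (0) + (-2) + (2*sqrt(3)) + (0) + (0)
  = 0.
Dividing by |G| = 24 gives 0/24 = 0, matching the row-orthogonality relation <chi_9, chi_2> = [chi_9 = chi_2].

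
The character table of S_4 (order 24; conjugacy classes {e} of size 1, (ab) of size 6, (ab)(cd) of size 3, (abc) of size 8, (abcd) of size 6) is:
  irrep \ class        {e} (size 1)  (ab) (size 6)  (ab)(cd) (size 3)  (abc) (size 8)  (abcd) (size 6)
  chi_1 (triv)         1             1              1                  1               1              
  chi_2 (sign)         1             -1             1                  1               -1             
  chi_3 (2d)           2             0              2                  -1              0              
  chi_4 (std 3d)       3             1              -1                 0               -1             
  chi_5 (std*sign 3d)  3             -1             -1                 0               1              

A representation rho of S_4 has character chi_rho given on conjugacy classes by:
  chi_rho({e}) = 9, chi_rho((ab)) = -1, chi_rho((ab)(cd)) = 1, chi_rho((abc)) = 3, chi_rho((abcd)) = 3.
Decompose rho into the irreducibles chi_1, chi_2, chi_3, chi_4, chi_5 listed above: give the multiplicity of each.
Multiplicities: chi_1: 2, chi_2: 1, chi_3: 0, chi_4: 0, chi_5: 2.

Use <chi_rho, chi> = (1/|G|) sum_C |C| * chi_rho(C) * conj(chi(C)) with |G| = 24 for each irreducible chi in the table:
  <chi_rho, chi_1> = (1/24)[1*(9)*conj(1) + 6*(-1)*conj(1) + 3*(1)*conj(1) + 8*(3)*conj(1) + 6*(3)*conj(1)]
      = (1/24)[(9) + (-6) + (3) + (24) + (18)] = 48/24 = 2
  <chi_rho, chi_2> = (1/24)[1*(9)*conj(1) + 6*(-1)*conj(-1) + 3*(1)*conj(1) + 8*(3)*conj(1) + 6*(3)*conj(-1)]
      = (1/24)[(9) + (6) + (3) + (24) + (-18)] = 24/24 = 1
  <chi_rho, chi_3> = (1/24)[1*(9)*conj(2) + 6*(-1)*conj(0) + 3*(1)*conj(2) + 8*(3)*conj(-1) + 6*(3)*conj(0)]
      = (1/24)[(18) + (0) + (6) + (-24) + (0)] = 0/24 = 0
  <chi_rho, chi_4> = (1/24)[1*(9)*conj(3) + 6*(-1)*conj(1) + 3*(1)*conj(-1) + 8*(3)*conj(0) + 6*(3)*conj(-1)]
      = (1/24)[(27) + (-6) + (-3) + (0) + (-18)] = 0/24 = 0
  <chi_rho, chi_5> = (1/24)[1*(9)*conj(3) + 6*(-1)*conj(-1) + 3*(1)*conj(-1) + 8*(3)*conj(0) + 6*(3)*conj(1)]
      = (1/24)[(27) + (6) + (-3) + (0) + (18)] = 48/24 = 2
Dimension check: dim(rho) = sum (mult * dim) = 2*1 + 1*1 + 0*2 + 0*3 + 2*3 = 9 = chi_rho(e) = 9.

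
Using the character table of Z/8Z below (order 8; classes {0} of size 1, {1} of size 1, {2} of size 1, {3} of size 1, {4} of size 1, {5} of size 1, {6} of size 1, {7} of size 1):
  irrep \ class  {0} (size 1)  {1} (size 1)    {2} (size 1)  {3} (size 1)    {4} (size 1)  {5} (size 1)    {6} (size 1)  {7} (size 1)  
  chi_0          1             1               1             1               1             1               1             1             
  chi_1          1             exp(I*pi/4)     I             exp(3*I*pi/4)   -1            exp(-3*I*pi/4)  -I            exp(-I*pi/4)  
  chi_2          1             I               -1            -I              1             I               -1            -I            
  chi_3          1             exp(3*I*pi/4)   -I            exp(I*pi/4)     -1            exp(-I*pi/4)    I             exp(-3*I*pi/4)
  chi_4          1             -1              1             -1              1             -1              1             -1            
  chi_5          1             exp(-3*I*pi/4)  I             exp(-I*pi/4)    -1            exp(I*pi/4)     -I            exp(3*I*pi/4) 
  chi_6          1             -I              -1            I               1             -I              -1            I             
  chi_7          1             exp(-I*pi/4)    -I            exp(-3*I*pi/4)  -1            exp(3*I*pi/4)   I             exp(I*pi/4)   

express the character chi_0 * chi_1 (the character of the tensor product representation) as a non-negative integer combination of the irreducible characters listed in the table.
chi_0 tensor chi_1 = chi_1 (all other irreducibles have multiplicity 0).

Proof sketch: The character of a tensor product is the pointwise product (chi_0 * chi_1)(C) = chi_0(C) * chi_1(C):
  {0}: (1)*(1), {1}: (1)*(exp(I*pi/4)), {2}: (1)*(I), {3}: (1)*(exp(3*I*pi/4)), {4}: (1)*(-1), {5}: (1)*(exp(-3*I*pi/4)), {6}: (1)*(-I), {7}: (1)*(exp(-I*pi/4))
so (chi_0 * chi_1) takes values
  {0} -> 1, {1} -> exp(I*pi/4), {2} -> I, {3} -> exp(3*I*pi/4), {4} -> -1, {5} -> exp(-3*I*pi/4), {6} -> -I, {7} -> exp(-I*pi/4).
Now take the inner product of this character with each irreducible chi from the table, <chi_0*chi_1, chi> = (1/8) sum_C |C| (chi_0*chi_1)(C) conj(chi(C)):
  <chi_0*chi_1, chi_0> = (1/8)[1*(1)*conj(1) + 1*(exp(I*pi/4))*conj(1) + 1*(I)*conj(1) + 1*(exp(3*I*pi/4))*conj(1) + 1*(-1)*conj(1) + 1*(exp(-3*I*pi/4))*conj(1) + 1*(-I)*conj(1) + 1*(exp(-I*pi/4))*conj(1)]
      = (1/8)[(1) + (exp(I*pi/4)) + (I) + (exp(3*I*pi/4)) + (-1) + (exp(-3*I*pi/4)) + (-I) + (exp(-I*pi/4))] = 0/8 = 0
  <chi_0*chi_1, chi_1> = (1/8)[1*(1)*conj(1) + 1*(exp(I*pi/4))*conj(exp(I*pi/4)) + 1*(I)*conj(I) + 1*(exp(3*I*pi/4))*conj(exp(3*I*pi/4)) + 1*(-1)*conj(-1) + 1*(exp(-3*I*pi/4))*conj(exp(-3*I*pi/4)) + 1*(-I)*conj(-I) + 1*(exp(-I*pi/4))*conj(exp(-I*pi/4))]
      = (1/8)[(1) + (1) + (1) + (1) + (1) + (1) + (1) + (1)] = 8/8 = 1
  <chi_0*chi_1, chi_2> = (1/8)[1*(1)*conj(1) + 1*(exp(I*pi/4))*conj(I) + 1*(I)*conj(-1) + 1*(exp(3*I*pi/4))*conj(-I) + 1*(-1)*conj(1) + 1*(exp(-3*I*pi/4))*conj(I) + 1*(-I)*conj(-1) + 1*(exp(-I*pi/4))*conj(-I)]
      = (1/8)[(1) + (-exp(3*I*pi/4)) + (-I) + (exp(-3*I*pi/4)) + (-1) + (-exp(-I*pi/4)) + (I) + (exp(I*pi/4))] = 0/8 = 0
  <chi_0*chi_1, chi_3> = (1/8)[1*(1)*conj(1) + 1*(exp(I*pi/4))*conj(exp(3*I*pi/4)) + 1*(I)*conj(-I) + 1*(exp(3*I*pi/4))*conj(exp(I*pi/4)) + 1*(-1)*conj(-1) + 1*(exp(-3*I*pi/4))*conj(exp(-I*pi/4)) + 1*(-I)*conj(I) + 1*(exp(-I*pi/4))*conj(exp(-3*I*pi/4))]
      = (1/8)[(1) + (-I) + (-1) + (I) + (1) + (-I) + (-1) + (I)] = 0/8 = 0
  <chi_0*chi_1, chi_4> = (1/8)[1*(1)*conj(1) + 1*(exp(I*pi/4))*conj(-1) + 1*(I)*conj(1) + 1*(exp(3*I*pi/4))*conj(-1) + 1*(-1)*conj(1) + 1*(exp(-3*I*pi/4))*conj(-1) + 1*(-I)*conj(1) + 1*(exp(-I*pi/4))*conj(-1)]
      = (1/8)[(1) + (-exp(I*pi/4)) + (I) + (-exp(3*I*pi/4)) + (-1) + (-exp(-3*I*pi/4)) + (-I) + (-exp(-I*pi/4))] = 0/8 = 0
  <chi_0*chi_1, chi_5> = (1/8)[1*(1)*conj(1) + 1*(exp(I*pi/4))*conj(exp(-3*I*pi/4)) + 1*(I)*conj(I) + 1*(exp(3*I*pi/4))*conj(exp(-I*pi/4)) + 1*(-1)*conj(-1) + 1*(exp(-3*I*pi/4))*conj(exp(I*pi/4)) + 1*(-I)*conj(-I) + 1*(exp(-I*pi/4))*conj(exp(3*I*pi/4))]
      = (1/8)[(1) + (-1) + (1) + (-1) + (1) + (-1) + (1) + (-1)] = 0/8 = 0
  <chi_0*chi_1, chi_6> = (1/8)[1*(1)*conj(1) + 1*(exp(I*pi/4))*conj(-I) + 1*(I)*conj(-1) + 1*(exp(3*I*pi/4))*conj(I) + 1*(-1)*conj(1) + 1*(exp(-3*I*pi/4))*conj(-I) + 1*(-I)*conj(-1) + 1*(exp(-I*pi/4))*conj(I)]
      = (1/8)[(1) + (exp(3*I*pi/4)) + (-I) + (-exp(-3*I*pi/4)) + (-1) + (exp(-I*pi/4)) + (I) + (-exp(I*pi/4))] = 0/8 = 0
  <chi_0*chi_1, chi_7> = (1/8)[1*(1)*conj(1) + 1*(exp(I*pi/4))*conj(exp(-I*pi/4)) + 1*(I)*conj(-I) + 1*(exp(3*I*pi/4))*conj(exp(-3*I*pi/4)) + 1*(-1)*conj(-1) + 1*(exp(-3*I*pi/4))*conj(exp(3*I*pi/4)) + 1*(-I)*conj(I) + 1*(exp(-I*pi/4))*conj(exp(I*pi/4))]
      = (1/8)[(1) + (I) + (-1) + (-I) + (1) + (I) + (-1) + (-I)] = 0/8 = 0
(Exp terms are combined using exp(i*s)*conj(exp(i*t)) = exp(i*(s-t)), and sums of them are collapsed using the identity that for every m > 1 the m distinct m-th roots of unity sum to 0, e.g. 1 + exp(2*I*pi/3) + exp(-2*I*pi/3) = 0.)
Hence the multiplicities are chi_1: 1. Dimension check: dim(chi_0)*dim(chi_1) = 1*1 = 1 and sum (mult * dim) = 1*1 = 1.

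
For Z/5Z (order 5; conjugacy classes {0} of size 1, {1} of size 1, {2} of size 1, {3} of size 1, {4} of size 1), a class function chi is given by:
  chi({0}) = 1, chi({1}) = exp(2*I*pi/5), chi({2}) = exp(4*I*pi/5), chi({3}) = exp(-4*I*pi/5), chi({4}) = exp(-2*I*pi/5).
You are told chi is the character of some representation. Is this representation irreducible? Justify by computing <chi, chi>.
Irreducible: <chi, chi> = 1.

Working: <chi, chi> = (1/|G|) sum_C |C| * |chi(C)|^2 = (1/5)[1*|1|^2 + 1*|exp(2*I*pi/5)|^2 + 1*|exp(4*I*pi/5)|^2 + 1*|exp(-4*I*pi/5)|^2 + 1*|exp(-2*I*pi/5)|^2]
  = (1/5)[(1) + (1) + (1) + (1) + (1)] = 5/5 = 1.
(Exp terms are combined using exp(i*s)*conj(exp(i*t)) = exp(i*(s-t)), and sums of them are collapsed using the identity that for every m > 1 the m distinct m-th roots of unity sum to 0, e.g. 1 + exp(2*I*pi/3) + exp(-2*I*pi/3) = 0.)
A character is irreducible iff <chi, chi> = 1, so this representation is irreducible.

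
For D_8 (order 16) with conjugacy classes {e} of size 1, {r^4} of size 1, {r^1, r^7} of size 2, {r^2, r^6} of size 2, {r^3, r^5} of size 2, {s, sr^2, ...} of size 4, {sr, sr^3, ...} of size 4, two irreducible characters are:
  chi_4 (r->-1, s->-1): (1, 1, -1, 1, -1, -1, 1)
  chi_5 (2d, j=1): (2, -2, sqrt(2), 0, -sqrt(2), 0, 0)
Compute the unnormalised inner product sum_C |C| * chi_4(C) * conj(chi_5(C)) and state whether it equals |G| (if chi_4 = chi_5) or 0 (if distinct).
Sum = 0; so <chi_4, chi_5> = 0 (distinct irreducibles are orthogonal).

Solution. Compute term by term over conjugacy classes (|C| * chi_4(C) * conj(chi_5(C))):
  1*(1)*conj(2) + 1*(1)*conj(-2) + 2*(-1)*conj(sqrt(2)) + 2*(1)*conj(0) + 2*(-1)*conj(-sqrt(2)) + 4*(-1)*conj(0) + 4*(1)*conj(0)
  = (2) + (-2) + (-2*sqrt(2)) + (0) + (2*sqrt(2)) + (0) + (0)
  = 0.
Dividing by |G| = 16 gives 0/16 = 0, matching the row-orthogonality relation <chi_4, chi_5> = [chi_4 = chi_5].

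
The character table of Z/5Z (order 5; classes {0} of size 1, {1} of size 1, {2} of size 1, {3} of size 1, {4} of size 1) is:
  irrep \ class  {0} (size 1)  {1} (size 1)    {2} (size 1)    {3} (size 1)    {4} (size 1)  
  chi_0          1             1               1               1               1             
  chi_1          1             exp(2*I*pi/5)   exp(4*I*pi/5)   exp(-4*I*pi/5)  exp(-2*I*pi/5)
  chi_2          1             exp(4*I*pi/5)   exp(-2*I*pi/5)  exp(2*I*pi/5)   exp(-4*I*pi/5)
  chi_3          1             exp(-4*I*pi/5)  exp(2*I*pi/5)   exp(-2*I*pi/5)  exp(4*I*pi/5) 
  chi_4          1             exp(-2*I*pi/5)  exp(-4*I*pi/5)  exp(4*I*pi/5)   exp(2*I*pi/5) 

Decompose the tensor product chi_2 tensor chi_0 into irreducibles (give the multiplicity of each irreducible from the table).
chi_2 tensor chi_0 = chi_2 (all other irreducibles have multiplicity 0).

The character of a tensor product is the pointwise product (chi_2 * chi_0)(C) = chi_2(C) * chi_0(C):
  {0}: (1)*(1), {1}: (exp(4*I*pi/5))*(1), {2}: (exp(-2*I*pi/5))*(1), {3}: (exp(2*I*pi/5))*(1), {4}: (exp(-4*I*pi/5))*(1)
so (chi_2 * chi_0) takes values
  {0} -> 1, {1} -> exp(4*I*pi/5), {2} -> exp(-2*I*pi/5), {3} -> exp(2*I*pi/5), {4} -> exp(-4*I*pi/5).
Now take the inner product of this character with each irreducible chi from the table, <chi_2*chi_0, chi> = (1/5) sum_C |C| (chi_2*chi_0)(C) conj(chi(C)):
  <chi_2*chi_0, chi_0> = (1/5)[1*(1)*conj(1) + 1*(exp(4*I*pi/5))*conj(1) + 1*(exp(-2*I*pi/5))*conj(1) + 1*(exp(2*I*pi/5))*conj(1) + 1*(exp(-4*I*pi/5))*conj(1)]
      = (1/5)[(1) + (exp(4*I*pi/5)) + (exp(-2*I*pi/5)) + (exp(2*I*pi/5)) + (exp(-4*I*pi/5))] = 0/5 = 0
  <chi_2*chi_0, chi_1> = (1/5)[1*(1)*conj(1) + 1*(exp(4*I*pi/5))*conj(exp(2*I*pi/5)) + 1*(exp(-2*I*pi/5))*conj(exp(4*I*pi/5)) + 1*(exp(2*I*pi/5))*conj(exp(-4*I*pi/5)) + 1*(exp(-4*I*pi/5))*conj(exp(-2*I*pi/5))]
      = (1/5)[(1) + (exp(2*I*pi/5)) + (exp(4*I*pi/5)) + (exp(-4*I*pi/5)) + (exp(-2*I*pi/5))] = 0/5 = 0
  <chi_2*chi_0, chi_2> = (1/5)[1*(1)*conj(1) + 1*(exp(4*I*pi/5))*conj(exp(4*I*pi/5)) + 1*(exp(-2*I*pi/5))*conj(exp(-2*I*pi/5)) + 1*(exp(2*I*pi/5))*conj(exp(2*I*pi/5)) + 1*(exp(-4*I*pi/5))*conj(exp(-4*I*pi/5))]
      = (1/5)[(1) + (1) + (1) + (1) + (1)] = 5/5 = 1
  <chi_2*chi_0, chi_3> = (1/5)[1*(1)*conj(1) + 1*(exp(4*I*pi/5))*conj(exp(-4*I*pi/5)) + 1*(exp(-2*I*pi/5))*conj(exp(2*I*pi/5)) + 1*(exp(2*I*pi/5))*conj(exp(-2*I*pi/5)) + 1*(exp(-4*I*pi/5))*conj(exp(4*I*pi/5))]
      = (1/5)[(1) + (exp(-2*I*pi/5)) + (exp(-4*I*pi/5)) + (exp(4*I*pi/5)) + (exp(2*I*pi/5))] = 0/5 = 0
  <chi_2*chi_0, chi_4> = (1/5)[1*(1)*conj(1) + 1*(exp(4*I*pi/5))*conj(exp(-2*I*pi/5)) + 1*(exp(-2*I*pi/5))*conj(exp(-4*I*pi/5)) + 1*(exp(2*I*pi/5))*conj(exp(4*I*pi/5)) + 1*(exp(-4*I*pi/5))*conj(exp(2*I*pi/5))]
      = (1/5)[(1) + (exp(-4*I*pi/5)) + (exp(2*I*pi/5)) + (exp(-2*I*pi/5)) + (exp(4*I*pi/5))] = 0/5 = 0
(Exp terms are combined using exp(i*s)*conj(exp(i*t)) = exp(i*(s-t)), and sums of them are collapsed using the identity that for every m > 1 the m distinct m-th roots of unity sum to 0, e.g. 1 + exp(2*I*pi/3) + exp(-2*I*pi/3) = 0.)
Hence the multiplicities are chi_2: 1. Dimension check: dim(chi_2)*dim(chi_0) = 1*1 = 1 and sum (mult * dim) = 1*1 = 1.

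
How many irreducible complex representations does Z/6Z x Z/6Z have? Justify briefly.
36

Reasoning: The number of irreducible complex representations of a finite group equals its number of conjugacy classes. Z/6Z x Z/6Z is abelian of order 36, so every element is its own conjugacy class: 36 classes, so Z/6Z x Z/6Z (order 36) has exactly 36 irreducible complex representations.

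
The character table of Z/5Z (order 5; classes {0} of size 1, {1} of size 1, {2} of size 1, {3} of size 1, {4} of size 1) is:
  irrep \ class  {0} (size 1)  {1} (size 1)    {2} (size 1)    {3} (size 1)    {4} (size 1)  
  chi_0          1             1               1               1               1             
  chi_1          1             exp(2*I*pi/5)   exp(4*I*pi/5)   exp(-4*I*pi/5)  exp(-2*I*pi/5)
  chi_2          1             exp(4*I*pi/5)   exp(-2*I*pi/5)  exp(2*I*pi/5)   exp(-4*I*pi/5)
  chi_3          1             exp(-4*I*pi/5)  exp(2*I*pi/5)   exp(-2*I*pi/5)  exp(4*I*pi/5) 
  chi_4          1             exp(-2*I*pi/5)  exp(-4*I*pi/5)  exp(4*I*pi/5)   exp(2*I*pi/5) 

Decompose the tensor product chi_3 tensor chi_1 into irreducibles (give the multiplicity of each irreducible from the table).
chi_3 tensor chi_1 = chi_4 (all other irreducibles have multiplicity 0).

Reasoning: The character of a tensor product is the pointwise product (chi_3 * chi_1)(C) = chi_3(C) * chi_1(C):
  {0}: (1)*(1), {1}: (exp(-4*I*pi/5))*(exp(2*I*pi/5)), {2}: (exp(2*I*pi/5))*(exp(4*I*pi/5)), {3}: (exp(-2*I*pi/5))*(exp(-4*I*pi/5)), {4}: (exp(4*I*pi/5))*(exp(-2*I*pi/5))
so (chi_3 * chi_1) takes values
  {0} -> 1, {1} -> exp(-2*I*pi/5), {2} -> exp(-4*I*pi/5), {3} -> exp(4*I*pi/5), {4} -> exp(2*I*pi/5).
Now take the inner product of this character with each irreducible chi from the table, <chi_3*chi_1, chi> = (1/5) sum_C |C| (chi_3*chi_1)(C) conj(chi(C)):
  <chi_3*chi_1, chi_0> = (1/5)[1*(1)*conj(1) + 1*(exp(-2*I*pi/5))*conj(1) + 1*(exp(-4*I*pi/5))*conj(1) + 1*(exp(4*I*pi/5))*conj(1) + 1*(exp(2*I*pi/5))*conj(1)]
      = (1/5)[(1) + (exp(-2*I*pi/5)) + (exp(-4*I*pi/5)) + (exp(4*I*pi/5)) + (exp(2*I*pi/5))] = 0/5 = 0
  <chi_3*chi_1, chi_1> = (1/5)[1*(1)*conj(1) + 1*(exp(-2*I*pi/5))*conj(exp(2*I*pi/5)) + 1*(exp(-4*I*pi/5))*conj(exp(4*I*pi/5)) + 1*(exp(4*I*pi/5))*conj(exp(-4*I*pi/5)) + 1*(exp(2*I*pi/5))*conj(exp(-2*I*pi/5))]
      = (1/5)[(1) + (exp(-4*I*pi/5)) + (exp(2*I*pi/5)) + (exp(-2*I*pi/5)) + (exp(4*I*pi/5))] = 0/5 = 0
  <chi_3*chi_1, chi_2> = (1/5)[1*(1)*conj(1) + 1*(exp(-2*I*pi/5))*conj(exp(4*I*pi/5)) + 1*(exp(-4*I*pi/5))*conj(exp(-2*I*pi/5)) + 1*(exp(4*I*pi/5))*conj(exp(2*I*pi/5)) + 1*(exp(2*I*pi/5))*conj(exp(-4*I*pi/5))]
      = (1/5)[(1) + (exp(4*I*pi/5)) + (exp(-2*I*pi/5)) + (exp(2*I*pi/5)) + (exp(-4*I*pi/5))] = 0/5 = 0
  <chi_3*chi_1, chi_3> = (1/5)[1*(1)*conj(1) + 1*(exp(-2*I*pi/5))*conj(exp(-4*I*pi/5)) + 1*(exp(-4*I*pi/5))*conj(exp(2*I*pi/5)) + 1*(exp(4*I*pi/5))*conj(exp(-2*I*pi/5)) + 1*(exp(2*I*pi/5))*conj(exp(4*I*pi/5))]
      = (1/5)[(1) + (exp(2*I*pi/5)) + (exp(4*I*pi/5)) + (exp(-4*I*pi/5)) + (exp(-2*I*pi/5))] = 0/5 = 0
  <chi_3*chi_1, chi_4> = (1/5)[1*(1)*conj(1) + 1*(exp(-2*I*pi/5))*conj(exp(-2*I*pi/5)) + 1*(exp(-4*I*pi/5))*conj(exp(-4*I*pi/5)) + 1*(exp(4*I*pi/5))*conj(exp(4*I*pi/5)) + 1*(exp(2*I*pi/5))*conj(exp(2*I*pi/5))]
      = (1/5)[(1) + (1) + (1) + (1) + (1)] = 5/5 = 1
(Exp terms are combined using exp(i*s)*conj(exp(i*t)) = exp(i*(s-t)), and sums of them are collapsed using the identity that for every m > 1 the m distinct m-th roots of unity sum to 0, e.g. 1 + exp(2*I*pi/3) + exp(-2*I*pi/3) = 0.)
Hence the multiplicities are chi_4: 1. Dimension check: dim(chi_3)*dim(chi_1) = 1*1 = 1 and sum (mult * dim) = 1*1 = 1.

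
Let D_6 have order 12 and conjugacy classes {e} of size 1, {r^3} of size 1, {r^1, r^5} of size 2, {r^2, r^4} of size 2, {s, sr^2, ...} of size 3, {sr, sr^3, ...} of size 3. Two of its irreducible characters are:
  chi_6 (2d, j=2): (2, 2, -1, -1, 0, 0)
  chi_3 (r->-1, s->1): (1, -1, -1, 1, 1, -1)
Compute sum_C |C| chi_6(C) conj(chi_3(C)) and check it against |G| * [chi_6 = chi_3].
Sum = 0; so <chi_6, chi_3> = 0 (distinct irreducibles are orthogonal).

Derivation: Compute term by term over conjugacy classes (|C| * chi_6(C) * conj(chi_3(C))):
  1*(2)*conj(1) + 1*(2)*conj(-1) + 2*(-1)*conj(-1) + 2*(-1)*conj(1) + 3*(0)*conj(1) + 3*(0)*conj(-1)
  = (2) + (-2) + (2) + (-2) + (0) + (0)
  = 0.
Dividing by |G| = 12 gives 0/12 = 0, matching the row-orthogonality relation <chi_6, chi_3> = [chi_6 = chi_3].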